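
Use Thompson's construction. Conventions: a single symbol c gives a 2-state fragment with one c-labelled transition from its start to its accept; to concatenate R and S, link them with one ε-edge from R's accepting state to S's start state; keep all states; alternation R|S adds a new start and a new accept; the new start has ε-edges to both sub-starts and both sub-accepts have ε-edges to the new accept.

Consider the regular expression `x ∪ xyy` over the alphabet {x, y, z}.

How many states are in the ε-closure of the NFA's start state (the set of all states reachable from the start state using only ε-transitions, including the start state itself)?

3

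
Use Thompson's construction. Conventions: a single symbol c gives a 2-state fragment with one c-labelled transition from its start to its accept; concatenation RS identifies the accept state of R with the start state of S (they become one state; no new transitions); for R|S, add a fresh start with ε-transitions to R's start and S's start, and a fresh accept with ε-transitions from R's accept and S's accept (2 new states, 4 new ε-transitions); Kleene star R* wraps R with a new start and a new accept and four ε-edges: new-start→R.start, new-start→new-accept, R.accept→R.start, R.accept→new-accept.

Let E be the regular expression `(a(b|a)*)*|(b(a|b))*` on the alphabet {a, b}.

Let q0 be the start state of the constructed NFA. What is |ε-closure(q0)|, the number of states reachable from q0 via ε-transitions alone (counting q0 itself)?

8

Let C(F) = |ε-closure(F.start)| within fragment F, and note whether F accepts ε. Symbol fragments have C = 1 and do not accept ε. Then:
  b|a → |ε-closure| = 1 + 1 + 1 = 3 (the new accept is not ε-reachable since no branch accepts ε)
  (b|a)* → |ε-closure| = 1 (new start) + 3 (body) + 1 (new accept) = 5
  a(b|a)* → same as the first factor's closure: |ε-closure| = 1
  (a(b|a)*)* → new start has ε-edges to the inner start and to the new accept, so |ε-closure| = 2 + 1 = 3
  a|b → new start ε-reaches every alternative's start; none of them accept ε, so the new accept is not reached: |ε-closure| = 1 + 1 + 1 = 3
  b(a|b) → |ε-closure| equals the left operand's closure size = 1 (its accept is not ε-reachable, so the closure stops there)
  (b(a|b))* → the star's fresh start ε-reaches both the body's start and the fresh accept: |ε-closure| = 2 + 1 = 3
  (a(b|a)*)*|(b(a|b))* → |ε-closure| = 1 (new start) + (3 + 3) + 1 (new accept, since some branch ε-reaches its own accept) = 8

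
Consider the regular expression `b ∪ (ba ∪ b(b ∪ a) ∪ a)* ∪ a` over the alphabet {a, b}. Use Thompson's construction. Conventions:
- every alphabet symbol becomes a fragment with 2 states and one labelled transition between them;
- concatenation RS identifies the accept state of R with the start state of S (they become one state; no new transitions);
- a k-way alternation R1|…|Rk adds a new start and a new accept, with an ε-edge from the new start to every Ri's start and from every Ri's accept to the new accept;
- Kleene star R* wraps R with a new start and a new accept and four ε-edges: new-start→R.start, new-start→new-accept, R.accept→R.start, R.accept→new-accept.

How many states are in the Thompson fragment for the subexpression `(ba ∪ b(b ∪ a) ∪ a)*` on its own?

16

Fragment for `(ba ∪ b(b ∪ a) ∪ a)*`:
Each of the 6 symbol leaves contributes a 2-state fragment.
  ba → 3 states
  b ∪ a → 6 states
  b(b ∪ a) → 7 states
  ba ∪ b(b ∪ a) ∪ a → 14 states
  (ba ∪ b(b ∪ a) ∪ a)* → 16 states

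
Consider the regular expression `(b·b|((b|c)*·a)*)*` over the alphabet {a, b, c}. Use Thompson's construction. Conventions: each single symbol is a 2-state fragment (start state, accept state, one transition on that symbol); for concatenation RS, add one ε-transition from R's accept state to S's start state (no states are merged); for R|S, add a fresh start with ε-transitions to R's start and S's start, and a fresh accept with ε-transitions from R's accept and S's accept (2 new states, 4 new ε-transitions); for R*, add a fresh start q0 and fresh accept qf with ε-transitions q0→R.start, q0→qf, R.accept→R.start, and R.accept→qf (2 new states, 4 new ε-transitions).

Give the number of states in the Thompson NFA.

20

Recursing over subexpressions:
Each of the 5 symbol leaves contributes a 2-state fragment.
  b·b = 4 states
  b|c = 6 states
  (b|c)* = 8 states
  (b|c)*·a = 10 states
  ((b|c)*·a)* = 12 states
  b·b|((b|c)*·a)* = 18 states
  (b·b|((b|c)*·a)*)* = 20 states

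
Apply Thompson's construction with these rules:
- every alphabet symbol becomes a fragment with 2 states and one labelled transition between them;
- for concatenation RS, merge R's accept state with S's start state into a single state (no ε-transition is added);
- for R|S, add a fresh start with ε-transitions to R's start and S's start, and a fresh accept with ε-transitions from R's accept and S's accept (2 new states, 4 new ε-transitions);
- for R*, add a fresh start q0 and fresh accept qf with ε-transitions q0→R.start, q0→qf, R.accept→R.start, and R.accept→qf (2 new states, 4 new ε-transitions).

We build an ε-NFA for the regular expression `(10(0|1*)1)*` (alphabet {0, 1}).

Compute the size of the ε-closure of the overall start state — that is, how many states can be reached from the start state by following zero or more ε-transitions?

Compute the ε-closure size of each fragment's start state recursively; a symbol fragment's start has no outgoing ε-edge, so its closure is just itself (size 1).
  1* → |closure| = 1 (new start) + 1 (body) + 1 (new accept) = 3
  0|1* → new start ε-reaches every alternative's start; at least one alternative accepts ε, so the union's new accept is reached too: |closure| = 1 + 1 + 3 + 1 = 6
  10(0|1*)1 → |closure| equals the left operand's closure size = 1 (its accept is not ε-reachable, so the closure stops there)
  (10(0|1*)1)* → the star's fresh start ε-reaches both the body's start and the fresh accept: |closure| = 2 + 1 = 3

3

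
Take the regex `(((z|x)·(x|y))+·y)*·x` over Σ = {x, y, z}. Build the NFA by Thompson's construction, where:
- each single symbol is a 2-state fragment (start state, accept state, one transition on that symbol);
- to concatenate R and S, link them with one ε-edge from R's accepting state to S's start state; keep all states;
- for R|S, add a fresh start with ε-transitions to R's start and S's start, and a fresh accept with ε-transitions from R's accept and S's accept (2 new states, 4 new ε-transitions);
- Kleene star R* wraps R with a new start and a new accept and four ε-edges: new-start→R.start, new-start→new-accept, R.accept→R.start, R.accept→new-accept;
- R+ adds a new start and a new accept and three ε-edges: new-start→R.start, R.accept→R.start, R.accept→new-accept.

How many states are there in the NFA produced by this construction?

20

Building bottom-up:
Each of the 6 symbol leaves contributes a 2-state fragment.
  z|x → 6 states
  x|y → 6 states
  (z|x)·(x|y) → 12 states
  ((z|x)·(x|y))+ → 14 states
  ((z|x)·(x|y))+·y → 16 states
  (((z|x)·(x|y))+·y)* → 18 states
  (((z|x)·(x|y))+·y)*·x → 20 states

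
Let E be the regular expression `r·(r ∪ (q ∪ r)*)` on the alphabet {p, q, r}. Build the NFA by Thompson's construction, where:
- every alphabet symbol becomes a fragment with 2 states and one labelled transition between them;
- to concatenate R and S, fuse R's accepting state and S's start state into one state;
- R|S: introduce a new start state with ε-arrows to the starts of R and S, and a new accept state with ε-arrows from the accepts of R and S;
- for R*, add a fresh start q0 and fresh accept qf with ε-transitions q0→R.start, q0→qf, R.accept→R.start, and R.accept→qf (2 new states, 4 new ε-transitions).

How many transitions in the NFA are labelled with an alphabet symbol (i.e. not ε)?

By structural recursion:
Each of the 4 symbol leaves contributes exactly 1 symbol transition.
  q ∪ r = 2 symbol transitions
  (q ∪ r)* = 2 symbol transitions
  r ∪ (q ∪ r)* = 3 symbol transitions
  r·(r ∪ (q ∪ r)*) = 4 symbol transitions

4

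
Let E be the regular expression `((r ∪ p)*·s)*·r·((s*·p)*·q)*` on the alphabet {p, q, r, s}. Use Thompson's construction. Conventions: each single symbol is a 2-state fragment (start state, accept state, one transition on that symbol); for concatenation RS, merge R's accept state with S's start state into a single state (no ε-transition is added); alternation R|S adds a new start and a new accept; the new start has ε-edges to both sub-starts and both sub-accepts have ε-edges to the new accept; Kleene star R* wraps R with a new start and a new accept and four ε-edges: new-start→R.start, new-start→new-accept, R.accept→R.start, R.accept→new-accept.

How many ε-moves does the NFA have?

24

Building bottom-up:
Each of the 7 symbol leaves contributes 0 ε-transitions.
  r ∪ p = 4 ε-transitions
  (r ∪ p)* = 8 ε-transitions
  (r ∪ p)*·s = 8 ε-transitions
  ((r ∪ p)*·s)* = 12 ε-transitions
  s* = 4 ε-transitions
  s*·p = 4 ε-transitions
  (s*·p)* = 8 ε-transitions
  (s*·p)*·q = 8 ε-transitions
  ((s*·p)*·q)* = 12 ε-transitions
  ((r ∪ p)*·s)*·r·((s*·p)*·q)* = 24 ε-transitions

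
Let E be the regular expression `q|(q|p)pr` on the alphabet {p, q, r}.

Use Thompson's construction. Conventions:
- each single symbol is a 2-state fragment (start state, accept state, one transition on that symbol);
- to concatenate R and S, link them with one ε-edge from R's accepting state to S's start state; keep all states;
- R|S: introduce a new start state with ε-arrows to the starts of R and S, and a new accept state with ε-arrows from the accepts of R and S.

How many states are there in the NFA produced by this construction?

14

Per subexpression:
Each of the 5 symbol leaves contributes a 2-state fragment.
  q|p → 6 states
  (q|p)pr → 10 states
  q|(q|p)pr → 14 states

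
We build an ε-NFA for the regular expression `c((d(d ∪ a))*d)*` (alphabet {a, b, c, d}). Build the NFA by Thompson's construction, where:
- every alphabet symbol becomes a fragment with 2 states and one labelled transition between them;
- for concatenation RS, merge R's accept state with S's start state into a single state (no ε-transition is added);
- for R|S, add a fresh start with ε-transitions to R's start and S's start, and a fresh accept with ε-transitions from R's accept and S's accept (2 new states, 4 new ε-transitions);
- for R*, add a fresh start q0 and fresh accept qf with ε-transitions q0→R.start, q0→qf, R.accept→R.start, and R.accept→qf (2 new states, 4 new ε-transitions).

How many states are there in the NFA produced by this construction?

Bottom-up over the parse tree:
Each of the 5 symbol leaves contributes a 2-state fragment.
  d ∪ a : 6 states
  d(d ∪ a) : 7 states
  (d(d ∪ a))* : 9 states
  (d(d ∪ a))*d : 10 states
  ((d(d ∪ a))*d)* : 12 states
  c((d(d ∪ a))*d)* : 13 states

13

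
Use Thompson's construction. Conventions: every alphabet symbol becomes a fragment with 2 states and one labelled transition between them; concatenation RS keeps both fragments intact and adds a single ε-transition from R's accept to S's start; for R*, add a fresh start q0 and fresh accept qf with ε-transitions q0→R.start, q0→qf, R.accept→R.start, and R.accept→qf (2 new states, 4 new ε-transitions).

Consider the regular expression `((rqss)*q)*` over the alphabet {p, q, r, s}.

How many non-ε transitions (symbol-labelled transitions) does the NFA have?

5

Building bottom-up:
Each of the 5 symbol leaves contributes exactly 1 symbol transition.
  rqss : 4 symbol transitions
  (rqss)* : 4 symbol transitions
  (rqss)*q : 5 symbol transitions
  ((rqss)*q)* : 5 symbol transitions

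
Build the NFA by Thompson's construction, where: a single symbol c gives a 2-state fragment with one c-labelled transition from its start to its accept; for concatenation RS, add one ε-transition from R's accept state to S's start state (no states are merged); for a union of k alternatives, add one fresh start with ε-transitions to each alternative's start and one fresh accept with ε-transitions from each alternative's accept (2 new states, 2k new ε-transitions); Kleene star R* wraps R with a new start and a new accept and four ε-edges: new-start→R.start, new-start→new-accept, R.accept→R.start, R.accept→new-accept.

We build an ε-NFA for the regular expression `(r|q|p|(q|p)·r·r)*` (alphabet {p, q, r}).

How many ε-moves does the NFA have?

Building bottom-up:
Each of the 7 symbol leaves contributes 0 ε-transitions.
  q|p → 4 ε-transitions
  (q|p)·r·r → 6 ε-transitions
  r|q|p|(q|p)·r·r → 14 ε-transitions
  (r|q|p|(q|p)·r·r)* → 18 ε-transitions

18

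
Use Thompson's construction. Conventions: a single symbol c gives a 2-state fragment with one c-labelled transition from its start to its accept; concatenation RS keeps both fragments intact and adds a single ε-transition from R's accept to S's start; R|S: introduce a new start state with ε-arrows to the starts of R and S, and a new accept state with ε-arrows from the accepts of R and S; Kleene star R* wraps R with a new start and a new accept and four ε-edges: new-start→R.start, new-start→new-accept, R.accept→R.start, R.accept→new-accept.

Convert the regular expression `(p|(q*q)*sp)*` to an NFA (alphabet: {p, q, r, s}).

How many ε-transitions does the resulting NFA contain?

Bottom-up over the parse tree:
Each of the 5 symbol leaves contributes 0 ε-transitions.
  q* : 4 ε-transitions
  q*q : 5 ε-transitions
  (q*q)* : 9 ε-transitions
  (q*q)*sp : 11 ε-transitions
  p|(q*q)*sp : 15 ε-transitions
  (p|(q*q)*sp)* : 19 ε-transitions

19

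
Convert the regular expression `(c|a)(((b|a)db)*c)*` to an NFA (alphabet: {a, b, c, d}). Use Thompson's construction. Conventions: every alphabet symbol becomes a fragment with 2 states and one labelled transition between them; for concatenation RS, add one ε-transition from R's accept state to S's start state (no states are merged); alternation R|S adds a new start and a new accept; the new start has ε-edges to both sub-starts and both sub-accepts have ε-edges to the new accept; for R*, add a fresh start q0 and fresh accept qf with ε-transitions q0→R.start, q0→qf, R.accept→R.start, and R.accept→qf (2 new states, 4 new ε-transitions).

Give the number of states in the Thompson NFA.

22

Building bottom-up:
Each of the 7 symbol leaves contributes a 2-state fragment.
  c|a — 6 states
  b|a — 6 states
  (b|a)db — 10 states
  ((b|a)db)* — 12 states
  ((b|a)db)*c — 14 states
  (((b|a)db)*c)* — 16 states
  (c|a)(((b|a)db)*c)* — 22 states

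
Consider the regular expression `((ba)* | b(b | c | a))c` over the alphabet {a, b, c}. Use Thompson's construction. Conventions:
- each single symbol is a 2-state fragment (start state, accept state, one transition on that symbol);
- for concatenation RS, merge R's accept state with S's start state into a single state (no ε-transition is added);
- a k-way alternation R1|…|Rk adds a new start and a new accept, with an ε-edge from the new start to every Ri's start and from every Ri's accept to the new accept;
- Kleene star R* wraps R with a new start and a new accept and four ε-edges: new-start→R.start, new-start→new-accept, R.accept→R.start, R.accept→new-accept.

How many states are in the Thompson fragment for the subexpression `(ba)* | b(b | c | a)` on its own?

Fragment for `(ba)* | b(b | c | a)`:
Each of the 6 symbol leaves contributes a 2-state fragment.
  ba = 3 states
  (ba)* = 5 states
  b | c | a = 8 states
  b(b | c | a) = 9 states
  (ba)* | b(b | c | a) = 16 states

16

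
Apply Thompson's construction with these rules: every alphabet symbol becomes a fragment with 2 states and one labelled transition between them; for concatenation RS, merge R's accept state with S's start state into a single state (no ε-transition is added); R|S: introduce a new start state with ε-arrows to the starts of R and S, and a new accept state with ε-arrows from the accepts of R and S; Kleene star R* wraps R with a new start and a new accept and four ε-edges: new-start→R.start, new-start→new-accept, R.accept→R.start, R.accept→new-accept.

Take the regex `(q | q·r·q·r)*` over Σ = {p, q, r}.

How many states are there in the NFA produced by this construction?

11

Per subexpression:
Each of the 5 symbol leaves contributes a 2-state fragment.
  q·r·q·r = 5 states
  q | q·r·q·r = 9 states
  (q | q·r·q·r)* = 11 states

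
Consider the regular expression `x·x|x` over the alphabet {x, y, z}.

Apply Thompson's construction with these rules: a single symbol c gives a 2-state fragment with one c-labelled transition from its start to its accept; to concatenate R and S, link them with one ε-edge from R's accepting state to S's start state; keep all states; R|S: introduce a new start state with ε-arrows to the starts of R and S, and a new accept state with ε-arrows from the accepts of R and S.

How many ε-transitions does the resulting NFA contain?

5

Building bottom-up:
Each of the 3 symbol leaves contributes 0 ε-transitions.
  x·x = 1 ε-transition
  x·x|x = 5 ε-transitions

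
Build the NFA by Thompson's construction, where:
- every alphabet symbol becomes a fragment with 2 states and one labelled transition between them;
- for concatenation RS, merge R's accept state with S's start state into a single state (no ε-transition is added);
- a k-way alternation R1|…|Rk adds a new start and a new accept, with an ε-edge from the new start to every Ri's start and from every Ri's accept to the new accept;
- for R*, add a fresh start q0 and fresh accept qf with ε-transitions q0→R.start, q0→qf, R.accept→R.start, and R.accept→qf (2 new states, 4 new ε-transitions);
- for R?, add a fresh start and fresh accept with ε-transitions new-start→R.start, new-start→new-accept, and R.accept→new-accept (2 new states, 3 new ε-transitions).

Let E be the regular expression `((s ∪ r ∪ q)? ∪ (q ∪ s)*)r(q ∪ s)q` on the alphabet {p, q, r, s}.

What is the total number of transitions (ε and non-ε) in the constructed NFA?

Recursing over subexpressions:
Each of the 9 symbol leaves contributes 1 transition (1 symbol, 0 ε).
  s ∪ r ∪ q : 9 transitions (3 symbol, 6 ε)
  (s ∪ r ∪ q)? : 12 transitions (3 symbol, 9 ε)
  q ∪ s : 6 transitions (2 symbol, 4 ε)
  (q ∪ s)* : 10 transitions (2 symbol, 8 ε)
  (s ∪ r ∪ q)? ∪ (q ∪ s)* : 26 transitions (5 symbol, 21 ε)
  q ∪ s : 6 transitions (2 symbol, 4 ε)
  ((s ∪ r ∪ q)? ∪ (q ∪ s)*)r(q ∪ s)q : 34 transitions (9 symbol, 25 ε)

34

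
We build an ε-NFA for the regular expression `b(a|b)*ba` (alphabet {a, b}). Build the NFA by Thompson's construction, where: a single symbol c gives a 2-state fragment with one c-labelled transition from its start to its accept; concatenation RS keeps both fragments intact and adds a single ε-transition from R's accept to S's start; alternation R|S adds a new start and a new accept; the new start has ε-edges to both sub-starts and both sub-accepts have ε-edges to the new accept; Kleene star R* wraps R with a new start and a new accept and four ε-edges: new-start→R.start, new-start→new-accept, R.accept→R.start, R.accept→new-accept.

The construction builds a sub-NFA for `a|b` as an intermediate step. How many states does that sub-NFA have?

Fragment for `a|b`:
Each of the 2 symbol leaves contributes a 2-state fragment.
  a|b — 6 states

6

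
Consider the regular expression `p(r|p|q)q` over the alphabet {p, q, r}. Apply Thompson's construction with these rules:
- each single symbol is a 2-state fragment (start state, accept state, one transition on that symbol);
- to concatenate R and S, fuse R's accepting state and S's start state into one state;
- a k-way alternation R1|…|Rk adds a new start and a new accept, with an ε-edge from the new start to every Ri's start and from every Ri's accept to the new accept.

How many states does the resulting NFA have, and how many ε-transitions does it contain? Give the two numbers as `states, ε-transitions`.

Per subexpression:
Each of the 5 symbol leaves contributes 2 states and 0 ε-transitions.
  r|p|q — 8 states, 6 ε-transitions
  p(r|p|q)q — 10 states, 6 ε-transitions

10, 6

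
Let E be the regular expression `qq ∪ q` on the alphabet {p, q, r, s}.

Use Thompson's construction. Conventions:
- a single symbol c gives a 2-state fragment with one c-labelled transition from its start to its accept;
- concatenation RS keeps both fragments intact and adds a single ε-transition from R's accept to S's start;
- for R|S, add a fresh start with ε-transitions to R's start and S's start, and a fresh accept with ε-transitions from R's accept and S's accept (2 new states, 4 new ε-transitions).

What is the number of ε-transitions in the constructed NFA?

5

Recursing over subexpressions:
Each of the 3 symbol leaves contributes 0 ε-transitions.
  qq = 1 ε-transition
  qq ∪ q = 5 ε-transitions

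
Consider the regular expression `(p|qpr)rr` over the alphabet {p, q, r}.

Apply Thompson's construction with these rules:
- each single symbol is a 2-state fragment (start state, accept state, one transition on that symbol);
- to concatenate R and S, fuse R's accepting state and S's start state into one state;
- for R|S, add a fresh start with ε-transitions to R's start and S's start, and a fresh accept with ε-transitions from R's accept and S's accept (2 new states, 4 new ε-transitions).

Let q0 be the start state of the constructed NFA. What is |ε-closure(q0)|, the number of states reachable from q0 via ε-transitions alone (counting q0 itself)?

Compute the ε-closure size of each fragment's start state recursively; a symbol fragment's start has no outgoing ε-edge, so its closure is just itself (size 1).
  qpr → |ε-closure| equals the left operand's closure size = 1 (its accept is not ε-reachable, so the closure stops there)
  p|qpr → |ε-closure| = 1 + 1 + 1 = 3 (the new accept is not ε-reachable since no branch accepts ε)
  (p|qpr)rr → same as the first factor's closure: |ε-closure| = 3

3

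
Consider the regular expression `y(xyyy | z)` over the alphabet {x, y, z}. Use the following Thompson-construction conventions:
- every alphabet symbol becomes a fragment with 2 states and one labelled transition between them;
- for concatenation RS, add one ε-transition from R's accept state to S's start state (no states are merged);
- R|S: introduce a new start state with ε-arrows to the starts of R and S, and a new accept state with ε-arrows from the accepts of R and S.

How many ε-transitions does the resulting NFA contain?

By structural recursion:
Each of the 6 symbol leaves contributes 0 ε-transitions.
  xyyy → 3 ε-transitions
  xyyy | z → 7 ε-transitions
  y(xyyy | z) → 8 ε-transitions

8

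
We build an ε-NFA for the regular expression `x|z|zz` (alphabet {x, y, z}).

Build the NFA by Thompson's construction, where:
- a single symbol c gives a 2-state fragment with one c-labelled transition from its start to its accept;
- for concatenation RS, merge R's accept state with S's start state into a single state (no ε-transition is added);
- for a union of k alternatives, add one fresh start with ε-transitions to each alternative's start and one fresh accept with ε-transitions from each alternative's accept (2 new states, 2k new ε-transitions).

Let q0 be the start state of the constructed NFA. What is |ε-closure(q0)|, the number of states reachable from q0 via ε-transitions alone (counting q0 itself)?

4

Compute the ε-closure size of each fragment's start state recursively; a symbol fragment's start has no outgoing ε-edge, so its closure is just itself (size 1).
  zz → same as the first factor's closure: |closure| = 1
  x|z|zz → new start ε-reaches every alternative's start; none of them accept ε, so the new accept is not reached: |closure| = 1 + 1 + 1 + 1 = 4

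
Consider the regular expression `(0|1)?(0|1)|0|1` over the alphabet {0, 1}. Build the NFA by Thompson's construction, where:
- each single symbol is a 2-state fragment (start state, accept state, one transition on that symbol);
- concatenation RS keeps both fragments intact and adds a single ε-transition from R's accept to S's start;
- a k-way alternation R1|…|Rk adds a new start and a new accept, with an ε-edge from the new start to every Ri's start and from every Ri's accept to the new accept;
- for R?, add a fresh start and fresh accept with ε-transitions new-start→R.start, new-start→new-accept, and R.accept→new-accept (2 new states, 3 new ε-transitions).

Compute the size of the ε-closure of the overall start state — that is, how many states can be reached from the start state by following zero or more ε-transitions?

Compute the ε-closure size of each fragment's start state recursively; a symbol fragment's start has no outgoing ε-edge, so its closure is just itself (size 1).
  0|1 — |closure| = 1 + 1 + 1 = 3 (the new accept is not ε-reachable since no branch accepts ε)
  (0|1)? — |closure| = 1 (new start) + 3 (body) + 1 (new accept, via ε) = 5
  0|1 — |closure| = 1 + 1 + 1 = 3 (the new accept is not ε-reachable since no branch accepts ε)
  (0|1)?(0|1) — the left operand accepts ε, so the closure extends into the next operand (via the concat ε-link); |closure| = 5 + 3 = 8
  (0|1)?(0|1)|0|1 — new start ε-reaches every alternative's start; none of them accept ε, so the new accept is not reached: |closure| = 1 + 8 + 1 + 1 = 11

11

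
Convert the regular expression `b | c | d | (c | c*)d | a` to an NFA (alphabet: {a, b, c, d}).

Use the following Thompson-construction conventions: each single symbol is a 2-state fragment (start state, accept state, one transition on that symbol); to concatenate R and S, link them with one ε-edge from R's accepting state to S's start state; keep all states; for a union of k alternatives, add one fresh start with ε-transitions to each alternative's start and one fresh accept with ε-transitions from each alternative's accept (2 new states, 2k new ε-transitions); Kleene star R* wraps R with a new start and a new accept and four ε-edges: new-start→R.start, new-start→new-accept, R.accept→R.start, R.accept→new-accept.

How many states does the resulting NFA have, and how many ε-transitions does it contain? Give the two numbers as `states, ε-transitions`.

20, 19

By structural recursion:
Each of the 7 symbol leaves contributes 2 states and 0 ε-transitions.
  c* → 4 states, 4 ε-transitions
  c | c* → 8 states, 8 ε-transitions
  (c | c*)d → 10 states, 9 ε-transitions
  b | c | d | (c | c*)d | a → 20 states, 19 ε-transitions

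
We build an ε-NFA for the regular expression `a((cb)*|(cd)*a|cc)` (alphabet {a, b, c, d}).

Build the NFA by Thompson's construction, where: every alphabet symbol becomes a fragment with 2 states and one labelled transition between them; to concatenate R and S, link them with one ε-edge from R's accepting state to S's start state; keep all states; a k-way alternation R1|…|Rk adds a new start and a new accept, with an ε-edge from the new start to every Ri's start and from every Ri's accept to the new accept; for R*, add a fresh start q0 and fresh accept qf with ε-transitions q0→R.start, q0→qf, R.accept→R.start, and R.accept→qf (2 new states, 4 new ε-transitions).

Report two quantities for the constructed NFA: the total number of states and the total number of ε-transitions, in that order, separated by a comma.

22, 19

Bottom-up over the parse tree:
Each of the 8 symbol leaves contributes 2 states and 0 ε-transitions.
  cb : 4 states, 1 ε-transition
  (cb)* : 6 states, 5 ε-transitions
  cd : 4 states, 1 ε-transition
  (cd)* : 6 states, 5 ε-transitions
  (cd)*a : 8 states, 6 ε-transitions
  cc : 4 states, 1 ε-transition
  (cb)*|(cd)*a|cc : 20 states, 18 ε-transitions
  a((cb)*|(cd)*a|cc) : 22 states, 19 ε-transitions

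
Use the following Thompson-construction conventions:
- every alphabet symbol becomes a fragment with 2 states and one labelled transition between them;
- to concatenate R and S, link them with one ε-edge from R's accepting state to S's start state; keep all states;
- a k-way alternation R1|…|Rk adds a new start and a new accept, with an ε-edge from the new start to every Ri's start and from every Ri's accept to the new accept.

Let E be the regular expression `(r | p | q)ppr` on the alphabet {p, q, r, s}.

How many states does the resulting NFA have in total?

14

By structural recursion:
Each of the 6 symbol leaves contributes a 2-state fragment.
  r | p | q — 8 states
  (r | p | q)ppr — 14 states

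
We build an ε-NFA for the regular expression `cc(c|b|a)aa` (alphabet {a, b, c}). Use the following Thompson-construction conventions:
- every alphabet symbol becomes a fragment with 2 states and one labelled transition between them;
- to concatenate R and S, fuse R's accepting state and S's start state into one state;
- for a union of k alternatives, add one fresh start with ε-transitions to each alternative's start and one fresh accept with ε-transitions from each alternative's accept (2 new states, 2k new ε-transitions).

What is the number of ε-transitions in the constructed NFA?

6

Recursing over subexpressions:
Each of the 7 symbol leaves contributes 0 ε-transitions.
  c|b|a — 6 ε-transitions
  cc(c|b|a)aa — 6 ε-transitions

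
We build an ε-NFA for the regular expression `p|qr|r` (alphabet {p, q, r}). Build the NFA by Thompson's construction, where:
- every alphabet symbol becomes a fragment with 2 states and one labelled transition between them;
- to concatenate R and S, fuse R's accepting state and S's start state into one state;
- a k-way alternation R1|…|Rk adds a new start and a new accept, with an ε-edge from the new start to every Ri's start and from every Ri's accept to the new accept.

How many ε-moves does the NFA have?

6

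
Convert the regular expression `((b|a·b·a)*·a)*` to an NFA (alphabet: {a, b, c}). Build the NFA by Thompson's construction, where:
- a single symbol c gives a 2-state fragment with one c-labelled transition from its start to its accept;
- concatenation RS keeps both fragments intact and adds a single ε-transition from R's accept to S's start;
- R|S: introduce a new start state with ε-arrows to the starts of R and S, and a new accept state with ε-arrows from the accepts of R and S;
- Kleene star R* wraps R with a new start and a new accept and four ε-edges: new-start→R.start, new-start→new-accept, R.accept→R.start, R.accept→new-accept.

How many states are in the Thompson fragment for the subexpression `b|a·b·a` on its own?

Fragment for `b|a·b·a`:
Each of the 4 symbol leaves contributes a 2-state fragment.
  a·b·a : 6 states
  b|a·b·a : 10 states

10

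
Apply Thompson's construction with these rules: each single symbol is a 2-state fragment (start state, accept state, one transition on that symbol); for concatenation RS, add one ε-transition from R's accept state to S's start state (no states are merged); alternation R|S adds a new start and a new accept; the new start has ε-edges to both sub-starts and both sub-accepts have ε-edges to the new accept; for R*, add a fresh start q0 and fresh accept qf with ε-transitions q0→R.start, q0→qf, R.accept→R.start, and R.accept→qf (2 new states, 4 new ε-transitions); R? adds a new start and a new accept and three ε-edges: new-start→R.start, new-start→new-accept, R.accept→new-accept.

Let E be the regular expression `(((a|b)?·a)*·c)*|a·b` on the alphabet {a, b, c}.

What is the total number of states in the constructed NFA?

22

Recursing over subexpressions:
Each of the 6 symbol leaves contributes a 2-state fragment.
  a|b = 6 states
  (a|b)? = 8 states
  (a|b)?·a = 10 states
  ((a|b)?·a)* = 12 states
  ((a|b)?·a)*·c = 14 states
  (((a|b)?·a)*·c)* = 16 states
  a·b = 4 states
  (((a|b)?·a)*·c)*|a·b = 22 states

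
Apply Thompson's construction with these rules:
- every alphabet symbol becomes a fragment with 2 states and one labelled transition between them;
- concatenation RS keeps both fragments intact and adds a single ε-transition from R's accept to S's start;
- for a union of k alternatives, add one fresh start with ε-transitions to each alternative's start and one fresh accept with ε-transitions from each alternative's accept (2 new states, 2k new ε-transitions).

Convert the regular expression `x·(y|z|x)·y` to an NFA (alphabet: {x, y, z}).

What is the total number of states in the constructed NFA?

12

Recursing over subexpressions:
Each of the 5 symbol leaves contributes a 2-state fragment.
  y|z|x : 8 states
  x·(y|z|x)·y : 12 states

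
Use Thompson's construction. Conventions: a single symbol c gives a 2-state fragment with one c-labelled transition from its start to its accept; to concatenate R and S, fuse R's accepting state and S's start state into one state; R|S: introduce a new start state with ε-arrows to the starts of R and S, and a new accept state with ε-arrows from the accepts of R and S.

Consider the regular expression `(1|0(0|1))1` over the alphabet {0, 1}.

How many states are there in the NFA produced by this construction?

By structural recursion:
Each of the 5 symbol leaves contributes a 2-state fragment.
  0|1 — 6 states
  0(0|1) — 7 states
  1|0(0|1) — 11 states
  (1|0(0|1))1 — 12 states

12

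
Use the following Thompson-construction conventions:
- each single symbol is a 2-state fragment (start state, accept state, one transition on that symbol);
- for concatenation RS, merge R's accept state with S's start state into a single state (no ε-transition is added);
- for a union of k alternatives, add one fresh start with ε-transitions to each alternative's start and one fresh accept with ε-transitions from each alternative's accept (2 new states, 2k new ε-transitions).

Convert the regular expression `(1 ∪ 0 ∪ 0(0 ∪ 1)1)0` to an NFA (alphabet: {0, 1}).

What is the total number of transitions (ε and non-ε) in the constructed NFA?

17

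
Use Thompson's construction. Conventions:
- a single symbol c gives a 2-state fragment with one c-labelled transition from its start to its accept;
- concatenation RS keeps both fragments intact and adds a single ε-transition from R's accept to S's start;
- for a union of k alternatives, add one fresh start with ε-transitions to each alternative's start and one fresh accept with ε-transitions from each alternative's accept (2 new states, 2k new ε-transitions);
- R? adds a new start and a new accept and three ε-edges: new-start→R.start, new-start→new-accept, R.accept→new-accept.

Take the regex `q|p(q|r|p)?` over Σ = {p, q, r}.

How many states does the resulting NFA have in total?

Recursing over subexpressions:
Each of the 5 symbol leaves contributes a 2-state fragment.
  q|r|p : 8 states
  (q|r|p)? : 10 states
  p(q|r|p)? : 12 states
  q|p(q|r|p)? : 16 states

16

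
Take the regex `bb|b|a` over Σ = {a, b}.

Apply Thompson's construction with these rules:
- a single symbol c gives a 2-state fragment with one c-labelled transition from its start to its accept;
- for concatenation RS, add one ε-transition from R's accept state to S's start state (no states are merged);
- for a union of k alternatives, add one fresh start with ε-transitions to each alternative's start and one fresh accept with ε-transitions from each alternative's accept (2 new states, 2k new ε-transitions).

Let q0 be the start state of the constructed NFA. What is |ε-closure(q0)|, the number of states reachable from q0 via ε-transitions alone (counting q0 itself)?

4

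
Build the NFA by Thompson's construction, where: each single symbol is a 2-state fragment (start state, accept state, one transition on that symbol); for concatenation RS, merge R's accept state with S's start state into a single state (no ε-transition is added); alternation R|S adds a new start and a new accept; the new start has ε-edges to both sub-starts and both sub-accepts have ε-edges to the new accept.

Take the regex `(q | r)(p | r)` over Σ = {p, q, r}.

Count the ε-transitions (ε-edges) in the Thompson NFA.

By structural recursion:
Each of the 4 symbol leaves contributes 0 ε-transitions.
  q | r : 4 ε-transitions
  p | r : 4 ε-transitions
  (q | r)(p | r) : 8 ε-transitions

8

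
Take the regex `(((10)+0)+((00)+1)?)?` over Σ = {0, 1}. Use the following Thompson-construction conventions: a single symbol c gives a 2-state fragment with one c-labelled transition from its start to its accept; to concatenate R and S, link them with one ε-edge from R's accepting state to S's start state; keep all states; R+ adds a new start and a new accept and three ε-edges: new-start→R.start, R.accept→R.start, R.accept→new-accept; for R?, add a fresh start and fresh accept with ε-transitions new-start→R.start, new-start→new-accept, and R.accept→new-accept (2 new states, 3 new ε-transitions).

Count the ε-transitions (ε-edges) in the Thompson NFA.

Bottom-up over the parse tree:
Each of the 6 symbol leaves contributes 0 ε-transitions.
  10 → 1 ε-transition
  (10)+ → 4 ε-transitions
  (10)+0 → 5 ε-transitions
  ((10)+0)+ → 8 ε-transitions
  00 → 1 ε-transition
  (00)+ → 4 ε-transitions
  (00)+1 → 5 ε-transitions
  ((00)+1)? → 8 ε-transitions
  ((10)+0)+((00)+1)? → 17 ε-transitions
  (((10)+0)+((00)+1)?)? → 20 ε-transitions

20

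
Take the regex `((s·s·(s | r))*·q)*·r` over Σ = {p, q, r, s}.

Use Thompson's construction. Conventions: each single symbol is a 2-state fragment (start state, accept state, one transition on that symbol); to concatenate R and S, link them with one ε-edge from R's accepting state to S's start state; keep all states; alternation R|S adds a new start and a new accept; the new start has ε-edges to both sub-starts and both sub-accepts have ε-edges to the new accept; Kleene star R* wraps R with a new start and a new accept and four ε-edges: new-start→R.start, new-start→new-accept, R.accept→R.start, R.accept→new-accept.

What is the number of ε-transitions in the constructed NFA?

Building bottom-up:
Each of the 6 symbol leaves contributes 0 ε-transitions.
  s | r — 4 ε-transitions
  s·s·(s | r) — 6 ε-transitions
  (s·s·(s | r))* — 10 ε-transitions
  (s·s·(s | r))*·q — 11 ε-transitions
  ((s·s·(s | r))*·q)* — 15 ε-transitions
  ((s·s·(s | r))*·q)*·r — 16 ε-transitions

16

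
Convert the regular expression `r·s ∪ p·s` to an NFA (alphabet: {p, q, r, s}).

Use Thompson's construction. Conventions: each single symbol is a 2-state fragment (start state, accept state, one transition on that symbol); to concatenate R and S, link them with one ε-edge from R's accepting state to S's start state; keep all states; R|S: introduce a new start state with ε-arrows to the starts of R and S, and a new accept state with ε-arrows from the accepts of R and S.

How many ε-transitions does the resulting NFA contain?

By structural recursion:
Each of the 4 symbol leaves contributes 0 ε-transitions.
  r·s — 1 ε-transition
  p·s — 1 ε-transition
  r·s ∪ p·s — 6 ε-transitions

6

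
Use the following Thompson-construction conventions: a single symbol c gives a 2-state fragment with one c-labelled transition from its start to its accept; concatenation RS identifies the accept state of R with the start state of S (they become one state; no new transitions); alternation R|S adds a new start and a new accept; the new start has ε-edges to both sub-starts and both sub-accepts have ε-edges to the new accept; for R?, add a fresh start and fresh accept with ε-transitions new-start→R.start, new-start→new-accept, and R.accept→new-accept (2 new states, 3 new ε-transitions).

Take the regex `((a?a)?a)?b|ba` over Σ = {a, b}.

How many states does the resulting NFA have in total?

Recursing over subexpressions:
Each of the 6 symbol leaves contributes a 2-state fragment.
  a? — 4 states
  a?a — 5 states
  (a?a)? — 7 states
  (a?a)?a — 8 states
  ((a?a)?a)? — 10 states
  ((a?a)?a)?b — 11 states
  ba — 3 states
  ((a?a)?a)?b|ba — 16 states

16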